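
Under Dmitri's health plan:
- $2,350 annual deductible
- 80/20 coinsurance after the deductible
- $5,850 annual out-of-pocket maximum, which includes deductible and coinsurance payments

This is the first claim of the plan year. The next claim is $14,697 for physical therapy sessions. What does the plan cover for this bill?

The full $2,350 deductible is still open; $2,350 of this bill applies to it.
After the $2,350 deductible portion, $14,697 − $2,350 = $12,347 is subject to coinsurance.
Coinsurance: $12,347 × 20% = $2,469.40.
That puts the patient's cost at $2,350 + $2,469.40 = $4,819.40 before any cap.
Year-to-date out-of-pocket becomes $0 + $4,819.40 = $4,819.40, still under the $5,850 maximum, so no cap applies.
The plan picks up $14,697 − $4,819.40 = $9,877.60.

$9,877.60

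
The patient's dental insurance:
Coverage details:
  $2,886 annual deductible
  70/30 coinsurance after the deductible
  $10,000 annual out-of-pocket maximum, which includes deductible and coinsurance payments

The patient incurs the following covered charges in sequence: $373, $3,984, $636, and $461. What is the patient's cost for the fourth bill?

Bill 1, $373: fully absorbed by the deductible. Patient pays $373; OOP now $373.
Bill 2, $3,984: $2,513 to deductible, leaving $1,471; patient's 30% is $441.30. Cost to patient: $2,954.30. OOP to date $3,327.30.
Bill 3, $636: 30% coinsurance on $636 = $190.80. Patient owes $190.80 (running OOP $3,518.10).
Bill 4, $461: deductible already satisfied, so patient's share is 30% × $461 = $138.30. Patient owes $138.30 (running OOP $3,656.40).

$138.30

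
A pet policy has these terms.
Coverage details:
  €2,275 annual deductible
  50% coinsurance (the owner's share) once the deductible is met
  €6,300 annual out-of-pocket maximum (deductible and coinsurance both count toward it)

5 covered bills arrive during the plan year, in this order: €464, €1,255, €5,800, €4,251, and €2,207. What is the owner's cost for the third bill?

Bill 1, €464: entire amount goes to the deductible. Cost to owner: €464. OOP to date €464.
Bill 2, €1,255: all of it applies to the deductible. Owner pays €1,255; OOP now €1,719.
Bill 3, €5,800: deductible takes €556, €5,244 remains; coinsurance €5,244 × 50% = €2,622. Owner owes €3,178 (running OOP €4,897).

€3,178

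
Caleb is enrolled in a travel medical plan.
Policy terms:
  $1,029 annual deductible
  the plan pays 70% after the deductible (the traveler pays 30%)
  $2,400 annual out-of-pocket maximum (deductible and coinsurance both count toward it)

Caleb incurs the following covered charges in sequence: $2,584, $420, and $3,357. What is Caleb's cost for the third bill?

#1 ($2,584): deductible takes $1,029, $1,555 remains; coinsurance $1,555 × 30% = $466.50. Traveler pays $1,495.50; OOP now $1,495.50.
#2 ($420): deductible met; 30% of $420 = $126. Traveler pays $126; OOP now $1,621.50.
#3 ($3,357): deductible already satisfied, so traveler's share is 30% × $3,357 = $1,007.10. That would push OOP to $2,628.60, over the $2,400 cap, so traveler pays $2,400 − $1,621.50 = $778.50.

$778.50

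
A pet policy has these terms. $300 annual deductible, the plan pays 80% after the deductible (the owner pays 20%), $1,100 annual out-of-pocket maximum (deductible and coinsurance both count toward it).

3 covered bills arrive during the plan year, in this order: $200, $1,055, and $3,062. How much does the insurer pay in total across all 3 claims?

$3,217

Bill 1, $200: all of it applies to the deductible. Owner pays $200; OOP now $200. Insurer: $200 − $200 = $0.
Bill 2, $1,055: $100 finishes the deductible; $955 goes to coinsurance; coinsurance $955 × 20% = $191. Owner owes $291 (running OOP $491). Insurer: $1,055 − $291 = $764.
Bill 3, $3,062: deductible already satisfied, so owner's share is 20% × $3,062 = $612.40. OOP would hit $1,103.40 > $1,100, so the cap limits the owner to $1,100 − $491 = $609. Plan pays $3,062 − $609 = $2,453.
Insurer total = bills − owner's total = $4,317 − $1,100 = $3,217.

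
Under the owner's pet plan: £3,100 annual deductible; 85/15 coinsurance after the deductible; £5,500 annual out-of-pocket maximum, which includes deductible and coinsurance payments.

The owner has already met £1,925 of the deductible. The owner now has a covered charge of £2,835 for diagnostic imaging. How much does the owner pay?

£1,424

£1,925 of the £3,100 deductible is already met, leaving £1,175.
After the £1,175 deductible portion, £2,835 − £1,175 = £1,660 is subject to coinsurance.
Owner's 15% share of £1,660 is £249.
Owner responsibility before any cap: £1,175 + £249 = £1,424.
Cumulative spending £1,925 + £1,424 = £3,349 stays under the £5,500 maximum.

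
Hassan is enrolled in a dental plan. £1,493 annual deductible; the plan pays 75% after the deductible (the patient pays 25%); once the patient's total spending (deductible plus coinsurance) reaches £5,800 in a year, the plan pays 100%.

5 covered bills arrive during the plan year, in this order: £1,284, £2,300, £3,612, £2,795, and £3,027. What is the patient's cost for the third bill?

£903

Claim 1 — £1,284: all of it applies to the deductible. Cost to patient: £1,284. OOP to date £1,284.
Claim 2 — £2,300: £209 to deductible, leaving £2,091; coinsurance £2,091 × 25% = £522.75. Cost to patient: £731.75. OOP to date £2,015.75.
Claim 3 — £3,612: 25% coinsurance on £3,612 = £903. Patient owes £903 (running OOP £2,918.75).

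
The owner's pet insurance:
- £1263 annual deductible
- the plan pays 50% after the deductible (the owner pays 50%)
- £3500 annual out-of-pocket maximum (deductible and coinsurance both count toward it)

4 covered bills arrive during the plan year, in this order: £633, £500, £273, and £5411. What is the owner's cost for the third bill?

£201.50

Claim 1 (£633): all of it applies to the deductible. Owner owes £633 (running OOP £633).
Claim 2 (£500): fully absorbed by the deductible. Owner pays £500; OOP now £1133.
Claim 3 (£273): £130 to deductible, leaving £143; owner's 50% is £71.50. Owner pays £201.50; OOP now £1334.50.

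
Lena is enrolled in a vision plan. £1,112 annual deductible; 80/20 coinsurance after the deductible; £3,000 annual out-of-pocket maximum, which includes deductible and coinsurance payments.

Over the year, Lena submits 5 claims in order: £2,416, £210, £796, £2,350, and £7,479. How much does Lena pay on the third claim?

£159.20

Claim 1 — £2,416: £1,112 to deductible, leaving £1,304; member's 20% is £260.80. Cost to member: £1,372.80. OOP to date £1,372.80.
Claim 2 — £210: deductible already satisfied, so member's share is 20% × £210 = £42. Cost to member: £42. OOP to date £1,414.80.
Claim 3 — £796: deductible met; 20% of £796 = £159.20. Member owes £159.20 (running OOP £1,574).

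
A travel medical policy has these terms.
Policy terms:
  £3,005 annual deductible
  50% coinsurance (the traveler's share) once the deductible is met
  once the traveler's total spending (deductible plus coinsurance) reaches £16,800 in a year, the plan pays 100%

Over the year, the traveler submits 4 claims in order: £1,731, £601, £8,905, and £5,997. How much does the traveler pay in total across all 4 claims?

Bill 1, £1,731: fully absorbed by the deductible. Cost to traveler: £1,731. OOP to date £1,731.
Bill 2, £601: fully absorbed by the deductible. Traveler owes £601 (running OOP £2,332).
Bill 3, £8,905: deductible takes £673, £8,232 remains; 50% of £8,232 = £4,116. Cost to traveler: £4,789. OOP to date £7,121.
Bill 4, £5,997: deductible met; 50% of £5,997 = £2,998.50. Cost to traveler: £2,998.50. OOP to date £10,119.50.
Total paid by the traveler: £1,731 + £601 + £4,789 + £2,998.50 = £10,119.50.

£10,119.50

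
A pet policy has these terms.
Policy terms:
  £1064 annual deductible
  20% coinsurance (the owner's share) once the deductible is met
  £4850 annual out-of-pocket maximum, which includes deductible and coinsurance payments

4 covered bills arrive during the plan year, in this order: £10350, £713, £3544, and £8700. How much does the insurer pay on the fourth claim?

£7622.60

Claim 1 (£10350): £1064 finishes the deductible; £9286 goes to coinsurance; coinsurance £9286 × 20% = £1857.20. Cost to owner: £2921.20. OOP to date £2921.20. Plan pays £10350 − £2921.20 = £7428.80.
Claim 2 (£713): 20% coinsurance on £713 = £142.60. Owner owes £142.60 (running OOP £3063.80). Insurer: £713 − £142.60 = £570.40.
Claim 3 (£3544): 20% coinsurance on £3544 = £708.80. Owner owes £708.80 (running OOP £3772.60). Plan pays £3544 − £708.80 = £2835.20.
Claim 4 (£8700): 20% coinsurance on £8700 = £1740. That would push OOP to £5512.60, over the £4850 cap, so owner pays £4850 − £3772.60 = £1077.40. Plan pays £8700 − £1077.40 = £7622.60.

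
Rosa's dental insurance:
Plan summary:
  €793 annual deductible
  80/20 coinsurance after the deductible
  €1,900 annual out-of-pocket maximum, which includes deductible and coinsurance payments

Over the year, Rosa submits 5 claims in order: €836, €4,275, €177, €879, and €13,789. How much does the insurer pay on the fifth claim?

€13,756.80

Claim 1 — €836: deductible takes €793, €43 remains; 20% of €43 = €8.60. Cost to patient: €801.60. OOP to date €801.60. Plan pays €836 − €801.60 = €34.40.
Claim 2 — €4,275: deductible met; 20% of €4,275 = €855. Patient pays €855; OOP now €1,656.60. Insurer: €4,275 − €855 = €3,420.
Claim 3 — €177: 20% coinsurance on €177 = €35.40. Cost to patient: €35.40. OOP to date €1,692. Insurer: €177 − €35.40 = €141.60.
Claim 4 — €879: 20% coinsurance on €879 = €175.80. Cost to patient: €175.80. OOP to date €1,867.80. Insurer: €879 − €175.80 = €703.20.
Claim 5 — €13,789: deductible met; 20% of €13,789 = €2,757.80. Adding that to €1,867.80 gives €4,625.60, past the €1,900 cap; patient pays only €1,900 − €1,867.80 = €32.20. Insurer: €13,789 − €32.20 = €13,756.80.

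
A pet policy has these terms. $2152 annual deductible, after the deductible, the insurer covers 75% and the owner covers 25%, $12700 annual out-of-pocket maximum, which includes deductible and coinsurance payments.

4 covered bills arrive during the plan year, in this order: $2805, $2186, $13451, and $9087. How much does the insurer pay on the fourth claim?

Claim 1 — $2805: deductible takes $2152, $653 remains; 25% of $653 = $163.25. Owner owes $2315.25 (running OOP $2315.25). Insurer: $2805 − $2315.25 = $489.75.
Claim 2 — $2186: deductible already satisfied, so owner's share is 25% × $2186 = $546.50. Owner owes $546.50 (running OOP $2861.75). Plan pays $2186 − $546.50 = $1639.50.
Claim 3 — $13451: deductible already satisfied, so owner's share is 25% × $13451 = $3362.75. Cost to owner: $3362.75. OOP to date $6224.50. Plan pays $13451 − $3362.75 = $10088.25.
Claim 4 — $9087: deductible already satisfied, so owner's share is 25% × $9087 = $2271.75. Cost to owner: $2271.75. OOP to date $8496.25. Insurer: $9087 − $2271.75 = $6815.25.

$6815.25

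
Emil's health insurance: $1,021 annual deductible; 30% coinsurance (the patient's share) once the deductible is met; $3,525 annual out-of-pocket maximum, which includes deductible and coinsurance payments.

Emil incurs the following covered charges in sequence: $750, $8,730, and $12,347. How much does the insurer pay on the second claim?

$5,955

Claim 1 ($750): fully absorbed by the deductible. Patient owes $750 (running OOP $750). Insurer: $750 − $750 = $0.
Claim 2 ($8,730): $271 to deductible, leaving $8,459; coinsurance $8,459 × 30% = $2,537.70. Together that's $271 + $2,537.70 = $2,808.70. Adding that to $750 gives $3,558.70, past the $3,525 cap; patient pays only $3,525 − $750 = $2,775. Insurer: $8,730 − $2,775 = $5,955.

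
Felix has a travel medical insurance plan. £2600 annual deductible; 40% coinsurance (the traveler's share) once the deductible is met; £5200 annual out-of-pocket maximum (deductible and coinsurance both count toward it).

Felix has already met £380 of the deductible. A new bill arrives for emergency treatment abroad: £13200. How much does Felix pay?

£4820

£380 of the £2600 deductible is already met, leaving £2220.
The remaining £10980 (= £13200 − £2220) moves to coinsurance.
Coinsurance: £10980 × 40% = £4392.
So the traveler owes £2220 + £4392 = £6612 before any cap.
Adding £6612 to the £380 already spent would give £6992, which exceeds the £5200 cap; the traveler pays just £5200 − £380 = £4820.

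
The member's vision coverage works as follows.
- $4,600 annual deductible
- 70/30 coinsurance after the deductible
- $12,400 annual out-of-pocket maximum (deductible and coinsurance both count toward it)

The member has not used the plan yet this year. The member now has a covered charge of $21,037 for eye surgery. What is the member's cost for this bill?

$9,531.10

Deductible not yet touched, so the first $4,600 of the bill goes to the deductible.
That leaves $21,037 − $4,600 = $16,437 for coinsurance.
Member's 30% share of $16,437 is $4,931.10.
So the member owes $4,600 + $4,931.10 = $9,531.10 before any cap.
Total out-of-pocket so far would be $0 + $9,531.10 = $9,531.10, below the $12,400 cap — no reduction.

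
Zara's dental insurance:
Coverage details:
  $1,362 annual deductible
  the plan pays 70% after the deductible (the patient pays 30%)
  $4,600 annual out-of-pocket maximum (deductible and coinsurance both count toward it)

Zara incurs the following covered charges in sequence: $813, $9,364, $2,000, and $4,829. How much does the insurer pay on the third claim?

$1,406.50

#1 ($813): fully absorbed by the deductible. Patient owes $813 (running OOP $813). Insurer: $813 − $813 = $0.
#2 ($9,364): $549 to deductible, leaving $8,815; coinsurance $8,815 × 30% = $2,644.50. Patient owes $3,193.50 (running OOP $4,006.50). Insurer: $9,364 − $3,193.50 = $6,170.50.
#3 ($2,000): deductible met; 30% of $2,000 = $600. That would push OOP to $4,606.50, over the $4,600 cap, so patient pays $4,600 − $4,006.50 = $593.50. Insurer: $2,000 − $593.50 = $1,406.50.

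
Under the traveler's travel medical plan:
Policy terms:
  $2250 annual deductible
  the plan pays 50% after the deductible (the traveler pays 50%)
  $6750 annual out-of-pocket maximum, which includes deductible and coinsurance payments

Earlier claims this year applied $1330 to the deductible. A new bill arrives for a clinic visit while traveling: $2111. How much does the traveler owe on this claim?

Deductible still to meet: $2250 − $1330 = $920.
The remaining $1191 (= $2111 − $920) moves to coinsurance.
Traveler's 50% share of $1191 is $595.50.
That puts the traveler's cost at $920 + $595.50 = $1515.50 before any cap.
Cumulative spending $1330 + $1515.50 = $2845.50 stays under the $6750 maximum.

$1515.50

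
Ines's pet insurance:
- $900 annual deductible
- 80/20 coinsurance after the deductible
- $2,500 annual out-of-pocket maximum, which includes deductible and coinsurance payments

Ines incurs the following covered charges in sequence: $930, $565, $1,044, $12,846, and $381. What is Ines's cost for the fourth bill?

$1,272.20

Claim 1 ($930): $900 finishes the deductible; $30 goes to coinsurance; 20% of $30 = $6. Owner owes $906 (running OOP $906).
Claim 2 ($565): 20% coinsurance on $565 = $113. Cost to owner: $113. OOP to date $1,019.
Claim 3 ($1,044): deductible already satisfied, so owner's share is 20% × $1,044 = $208.80. Owner owes $208.80 (running OOP $1,227.80).
Claim 4 ($12,846): deductible met; 20% of $12,846 = $2,569.20. That would push OOP to $3,797, over the $2,500 cap, so owner pays $2,500 − $1,227.80 = $1,272.20.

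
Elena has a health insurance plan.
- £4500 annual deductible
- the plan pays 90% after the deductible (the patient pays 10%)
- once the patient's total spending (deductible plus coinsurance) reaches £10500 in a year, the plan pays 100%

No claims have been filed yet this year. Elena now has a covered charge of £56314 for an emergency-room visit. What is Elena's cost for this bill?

The full £4500 deductible is still open; £4500 of this bill applies to it.
That leaves £56314 − £4500 = £51814 for coinsurance.
Coinsurance: £51814 × 10% = £5181.40.
That puts the patient's cost at £4500 + £5181.40 = £9681.40 before any cap.
Total out-of-pocket so far would be £0 + £9681.40 = £9681.40, below the £10500 cap — no reduction.

£9681.40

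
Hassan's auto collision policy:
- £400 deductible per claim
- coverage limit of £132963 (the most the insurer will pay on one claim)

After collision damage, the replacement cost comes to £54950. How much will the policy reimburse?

Subtract the deductible: £54950 − £400 = £54550.
£54550 is within the £132963 limit, so the insurer pays £54550.

£54550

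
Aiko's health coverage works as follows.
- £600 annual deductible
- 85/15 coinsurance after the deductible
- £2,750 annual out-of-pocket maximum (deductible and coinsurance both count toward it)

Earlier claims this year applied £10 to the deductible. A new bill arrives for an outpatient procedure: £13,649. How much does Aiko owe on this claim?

£2,548.85

£10 of the £600 deductible is already met, leaving £590.
The remaining £13,059 (= £13,649 − £590) moves to coinsurance.
15% of £13,059 = £1,958.85 falls to the patient.
That puts the patient's cost at £590 + £1,958.85 = £2,548.85 before any cap.
Total out-of-pocket so far would be £10 + £2,548.85 = £2,558.85, below the £2,750 cap — no reduction.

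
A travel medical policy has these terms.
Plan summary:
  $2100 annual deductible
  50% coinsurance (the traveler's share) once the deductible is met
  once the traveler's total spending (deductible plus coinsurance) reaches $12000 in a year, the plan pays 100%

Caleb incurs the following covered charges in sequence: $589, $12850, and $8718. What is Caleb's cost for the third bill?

Claim 1 — $589: all of it applies to the deductible. Cost to traveler: $589. OOP to date $589.
Claim 2 — $12850: $1511 finishes the deductible; $11339 goes to coinsurance; coinsurance $11339 × 50% = $5669.50. Traveler owes $7180.50 (running OOP $7769.50).
Claim 3 — $8718: 50% coinsurance on $8718 = $4359. OOP would hit $12128.50 > $12000, so the cap limits the traveler to $12000 − $7769.50 = $4230.50.

$4230.50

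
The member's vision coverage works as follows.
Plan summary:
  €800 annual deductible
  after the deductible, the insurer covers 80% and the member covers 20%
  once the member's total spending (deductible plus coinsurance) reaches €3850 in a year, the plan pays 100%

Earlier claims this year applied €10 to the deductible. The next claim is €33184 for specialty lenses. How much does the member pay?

€3840

Remaining deductible: €800 − €10 = €790.
After the €790 deductible portion, €33184 − €790 = €32394 is subject to coinsurance.
Coinsurance: €32394 × 20% = €6478.80.
That puts the member's cost at €790 + €6478.80 = €7268.80 before any cap.
Year-to-date out-of-pocket would reach €10 + €7268.80 = €7278.80, above the €3850 maximum, so the member pays only €3850 − €10 = €3840.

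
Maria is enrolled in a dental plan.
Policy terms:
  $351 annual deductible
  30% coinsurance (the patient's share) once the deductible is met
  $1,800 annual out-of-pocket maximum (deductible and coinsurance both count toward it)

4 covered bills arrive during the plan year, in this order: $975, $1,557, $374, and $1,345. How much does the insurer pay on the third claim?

#1 ($975): $351 finishes the deductible; $624 goes to coinsurance; 30% of $624 = $187.20. Patient pays $538.20; OOP now $538.20. Plan pays $975 − $538.20 = $436.80.
#2 ($1,557): deductible met; 30% of $1,557 = $467.10. Cost to patient: $467.10. OOP to date $1,005.30. Insurer: $1,557 − $467.10 = $1,089.90.
#3 ($374): deductible already satisfied, so patient's share is 30% × $374 = $112.20. Patient pays $112.20; OOP now $1,117.50. Plan pays $374 − $112.20 = $261.80.

$261.80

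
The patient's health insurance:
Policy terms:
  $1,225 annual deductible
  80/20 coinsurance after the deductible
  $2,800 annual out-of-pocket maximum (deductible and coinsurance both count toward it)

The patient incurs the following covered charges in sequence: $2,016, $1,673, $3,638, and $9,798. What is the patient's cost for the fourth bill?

$354.60

Claim 1 ($2,016): $1,225 finishes the deductible; $791 goes to coinsurance; patient's 20% is $158.20. Patient owes $1,383.20 (running OOP $1,383.20).
Claim 2 ($1,673): deductible already satisfied, so patient's share is 20% × $1,673 = $334.60. Patient pays $334.60; OOP now $1,717.80.
Claim 3 ($3,638): 20% coinsurance on $3,638 = $727.60. Patient owes $727.60 (running OOP $2,445.40).
Claim 4 ($9,798): deductible already satisfied, so patient's share is 20% × $9,798 = $1,959.60. OOP would hit $4,405 > $2,800, so the cap limits the patient to $2,800 − $2,445.40 = $354.60.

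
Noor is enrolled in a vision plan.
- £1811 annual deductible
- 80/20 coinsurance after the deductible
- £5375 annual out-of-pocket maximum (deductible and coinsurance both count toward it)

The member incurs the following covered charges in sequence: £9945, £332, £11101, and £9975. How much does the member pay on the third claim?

Claim 1 — £9945: deductible takes £1811, £8134 remains; member's 20% is £1626.80. Member pays £3437.80; OOP now £3437.80.
Claim 2 — £332: deductible already satisfied, so member's share is 20% × £332 = £66.40. Cost to member: £66.40. OOP to date £3504.20.
Claim 3 — £11101: deductible already satisfied, so member's share is 20% × £11101 = £2220.20. OOP would hit £5724.40 > £5375, so the cap limits the member to £5375 − £3504.20 = £1870.80.

£1870.80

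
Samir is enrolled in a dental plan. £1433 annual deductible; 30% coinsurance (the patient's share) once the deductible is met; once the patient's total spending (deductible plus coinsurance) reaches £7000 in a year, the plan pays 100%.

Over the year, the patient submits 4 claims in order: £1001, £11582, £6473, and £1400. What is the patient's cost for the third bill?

£1941.90

#1 (£1001): fully absorbed by the deductible. Patient owes £1001 (running OOP £1001).
#2 (£11582): deductible takes £432, £11150 remains; coinsurance £11150 × 30% = £3345. Cost to patient: £3777. OOP to date £4778.
#3 (£6473): deductible met; 30% of £6473 = £1941.90. Patient owes £1941.90 (running OOP £6719.90).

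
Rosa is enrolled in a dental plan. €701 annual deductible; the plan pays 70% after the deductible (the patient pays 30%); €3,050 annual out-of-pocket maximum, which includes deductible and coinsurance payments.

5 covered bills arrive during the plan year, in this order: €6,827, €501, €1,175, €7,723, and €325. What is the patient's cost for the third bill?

Bill 1, €6,827: deductible takes €701, €6,126 remains; patient's 30% is €1,837.80. Patient owes €2,538.80 (running OOP €2,538.80).
Bill 2, €501: deductible met; 30% of €501 = €150.30. Cost to patient: €150.30. OOP to date €2,689.10.
Bill 3, €1,175: deductible met; 30% of €1,175 = €352.50. Cost to patient: €352.50. OOP to date €3,041.60.

€352.50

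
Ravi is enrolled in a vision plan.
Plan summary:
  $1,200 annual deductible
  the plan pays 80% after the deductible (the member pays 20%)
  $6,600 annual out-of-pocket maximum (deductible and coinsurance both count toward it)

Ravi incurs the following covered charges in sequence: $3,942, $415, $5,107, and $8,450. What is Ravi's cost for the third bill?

$1,021.40

#1 ($3,942): $1,200 to deductible, leaving $2,742; member's 20% is $548.40. Member pays $1,748.40; OOP now $1,748.40.
#2 ($415): 20% coinsurance on $415 = $83. Cost to member: $83. OOP to date $1,831.40.
#3 ($5,107): deductible already satisfied, so member's share is 20% × $5,107 = $1,021.40. Cost to member: $1,021.40. OOP to date $2,852.80.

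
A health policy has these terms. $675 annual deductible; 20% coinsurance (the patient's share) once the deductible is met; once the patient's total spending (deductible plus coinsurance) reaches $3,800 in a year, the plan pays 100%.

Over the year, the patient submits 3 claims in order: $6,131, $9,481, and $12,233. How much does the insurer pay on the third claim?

$12,095.40

Bill 1, $6,131: $675 to deductible, leaving $5,456; patient's 20% is $1,091.20. Patient owes $1,766.20 (running OOP $1,766.20). Plan pays $6,131 − $1,766.20 = $4,364.80.
Bill 2, $9,481: 20% coinsurance on $9,481 = $1,896.20. Patient pays $1,896.20; OOP now $3,662.40. Plan pays $9,481 − $1,896.20 = $7,584.80.
Bill 3, $12,233: deductible met; 20% of $12,233 = $2,446.60. Adding that to $3,662.40 gives $6,109, past the $3,800 cap; patient pays only $3,800 − $3,662.40 = $137.60. Plan pays $12,233 − $137.60 = $12,095.40.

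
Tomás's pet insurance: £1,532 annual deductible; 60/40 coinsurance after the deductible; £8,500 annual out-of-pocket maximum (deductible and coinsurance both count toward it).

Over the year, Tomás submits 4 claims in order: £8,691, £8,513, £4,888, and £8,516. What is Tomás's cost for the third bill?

#1 (£8,691): £1,532 finishes the deductible; £7,159 goes to coinsurance; 40% of £7,159 = £2,863.60. Cost to owner: £4,395.60. OOP to date £4,395.60.
#2 (£8,513): 40% coinsurance on £8,513 = £3,405.20. Owner owes £3,405.20 (running OOP £7,800.80).
#3 (£4,888): 40% coinsurance on £4,888 = £1,955.20. Adding that to £7,800.80 gives £9,756, past the £8,500 cap; owner pays only £8,500 − £7,800.80 = £699.20.

£699.20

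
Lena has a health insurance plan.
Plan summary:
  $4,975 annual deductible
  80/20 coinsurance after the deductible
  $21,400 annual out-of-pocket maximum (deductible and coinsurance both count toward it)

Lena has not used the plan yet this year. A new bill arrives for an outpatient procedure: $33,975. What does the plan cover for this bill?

Nothing has been paid toward the $4,975 deductible, so the first $4,975 of this charge is applied there.
After the $4,975 deductible portion, $33,975 − $4,975 = $29,000 is subject to coinsurance.
Coinsurance: $29,000 × 20% = $5,800.
So the patient owes $4,975 + $5,800 = $10,775 before any cap.
Year-to-date out-of-pocket becomes $0 + $10,775 = $10,775, still under the $21,400 maximum, so no cap applies.
The insurer covers the remainder: $33,975 − $10,775 = $23,200.

$23,200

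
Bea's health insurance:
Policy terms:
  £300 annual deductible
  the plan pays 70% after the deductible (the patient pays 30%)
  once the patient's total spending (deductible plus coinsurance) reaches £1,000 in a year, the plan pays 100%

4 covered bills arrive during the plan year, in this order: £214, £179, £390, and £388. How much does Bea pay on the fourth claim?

£116.40

Claim 1 — £214: fully absorbed by the deductible. Patient pays £214; OOP now £214.
Claim 2 — £179: deductible takes £86, £93 remains; 30% of £93 = £27.90. Patient pays £113.90; OOP now £327.90.
Claim 3 — £390: deductible already satisfied, so patient's share is 30% × £390 = £117. Patient pays £117; OOP now £444.90.
Claim 4 — £388: 30% coinsurance on £388 = £116.40. Patient owes £116.40 (running OOP £561.30).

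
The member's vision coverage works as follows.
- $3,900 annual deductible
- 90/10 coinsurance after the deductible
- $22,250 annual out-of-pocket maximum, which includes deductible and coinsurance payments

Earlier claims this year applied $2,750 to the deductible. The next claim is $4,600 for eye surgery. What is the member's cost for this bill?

$1,495

Remaining deductible: $3,900 − $2,750 = $1,150.
After the $1,150 deductible portion, $4,600 − $1,150 = $3,450 is subject to coinsurance.
Coinsurance: $3,450 × 10% = $345.
So the member owes $1,150 + $345 = $1,495 before any cap.
Total out-of-pocket so far would be $2,750 + $1,495 = $4,245, below the $22,250 cap — no reduction.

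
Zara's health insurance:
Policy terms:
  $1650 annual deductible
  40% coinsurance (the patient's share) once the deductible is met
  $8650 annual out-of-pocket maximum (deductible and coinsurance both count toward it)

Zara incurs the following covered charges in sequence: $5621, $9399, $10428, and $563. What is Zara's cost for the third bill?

$1652

Bill 1, $5621: $1650 to deductible, leaving $3971; 40% of $3971 = $1588.40. Patient owes $3238.40 (running OOP $3238.40).
Bill 2, $9399: deductible already satisfied, so patient's share is 40% × $9399 = $3759.60. Patient pays $3759.60; OOP now $6998.
Bill 3, $10428: deductible met; 40% of $10428 = $4171.20. OOP would hit $11169.20 > $8650, so the cap limits the patient to $8650 − $6998 = $1652.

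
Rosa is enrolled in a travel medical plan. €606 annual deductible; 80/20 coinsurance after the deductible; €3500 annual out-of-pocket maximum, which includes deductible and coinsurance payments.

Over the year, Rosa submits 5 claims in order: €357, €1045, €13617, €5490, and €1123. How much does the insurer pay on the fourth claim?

Bill 1, €357: entire amount goes to the deductible. Traveler owes €357 (running OOP €357). Insurer: €357 − €357 = €0.
Bill 2, €1045: €249 finishes the deductible; €796 goes to coinsurance; traveler's 20% is €159.20. Cost to traveler: €408.20. OOP to date €765.20. Plan pays €1045 − €408.20 = €636.80.
Bill 3, €13617: deductible already satisfied, so traveler's share is 20% × €13617 = €2723.40. Traveler owes €2723.40 (running OOP €3488.60). Plan pays €13617 − €2723.40 = €10893.60.
Bill 4, €5490: 20% coinsurance on €5490 = €1098. Adding that to €3488.60 gives €4586.60, past the €3500 cap; traveler pays only €3500 − €3488.60 = €11.40. Plan pays €5490 − €11.40 = €5478.60.

€5478.60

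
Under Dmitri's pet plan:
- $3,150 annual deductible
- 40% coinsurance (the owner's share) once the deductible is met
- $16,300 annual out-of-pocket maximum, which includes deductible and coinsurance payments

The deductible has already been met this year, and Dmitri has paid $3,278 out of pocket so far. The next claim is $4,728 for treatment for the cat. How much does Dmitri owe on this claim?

The deductible is already satisfied, so the full bill goes to coinsurance.
Coinsurance: $4,728 × 40% = $1,891.20.
Year-to-date out-of-pocket becomes $3,278 + $1,891.20 = $5,169.20, still under the $16,300 maximum, so no cap applies.

$1,891.20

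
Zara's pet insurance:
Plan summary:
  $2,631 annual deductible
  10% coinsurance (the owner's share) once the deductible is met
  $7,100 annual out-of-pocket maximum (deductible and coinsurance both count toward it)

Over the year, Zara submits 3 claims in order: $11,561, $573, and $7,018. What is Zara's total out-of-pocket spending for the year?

$4,283.10

#1 ($11,561): $2,631 to deductible, leaving $8,930; 10% of $8,930 = $893. Owner pays $3,524; OOP now $3,524.
#2 ($573): deductible met; 10% of $573 = $57.30. Cost to owner: $57.30. OOP to date $3,581.30.
#3 ($7,018): deductible met; 10% of $7,018 = $701.80. Owner owes $701.80 (running OOP $4,283.10).
Summing the owner's payments: $3,524 + $57.30 + $701.80 = $4,283.10.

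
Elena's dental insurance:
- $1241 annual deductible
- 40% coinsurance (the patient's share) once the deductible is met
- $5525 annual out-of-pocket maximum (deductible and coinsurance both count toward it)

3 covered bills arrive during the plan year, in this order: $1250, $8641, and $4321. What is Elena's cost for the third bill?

Bill 1, $1250: deductible takes $1241, $9 remains; coinsurance $9 × 40% = $3.60. Cost to patient: $1244.60. OOP to date $1244.60.
Bill 2, $8641: deductible already satisfied, so patient's share is 40% × $8641 = $3456.40. Cost to patient: $3456.40. OOP to date $4701.
Bill 3, $4321: deductible met; 40% of $4321 = $1728.40. That would push OOP to $6429.40, over the $5525 cap, so patient pays $5525 − $4701 = $824.

$824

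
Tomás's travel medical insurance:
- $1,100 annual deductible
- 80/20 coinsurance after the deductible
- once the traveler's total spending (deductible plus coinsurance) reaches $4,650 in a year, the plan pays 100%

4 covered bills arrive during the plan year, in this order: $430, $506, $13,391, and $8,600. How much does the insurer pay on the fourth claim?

$7,695.40

Bill 1, $430: entire amount goes to the deductible. Traveler owes $430 (running OOP $430). Plan pays $430 − $430 = $0.
Bill 2, $506: entire amount goes to the deductible. Traveler pays $506; OOP now $936. Plan pays $506 − $506 = $0.
Bill 3, $13,391: $164 to deductible, leaving $13,227; coinsurance $13,227 × 20% = $2,645.40. Cost to traveler: $2,809.40. OOP to date $3,745.40. Insurer: $13,391 − $2,809.40 = $10,581.60.
Bill 4, $8,600: deductible met; 20% of $8,600 = $1,720. Adding that to $3,745.40 gives $5,465.40, past the $4,650 cap; traveler pays only $4,650 − $3,745.40 = $904.60. Plan pays $8,600 − $904.60 = $7,695.40.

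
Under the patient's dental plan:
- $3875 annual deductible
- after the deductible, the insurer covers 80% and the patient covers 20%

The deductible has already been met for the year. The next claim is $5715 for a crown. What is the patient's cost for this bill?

$1143

With the deductible met, the entire $5715 is subject to coinsurance.
Coinsurance: $5715 × 20% = $1143.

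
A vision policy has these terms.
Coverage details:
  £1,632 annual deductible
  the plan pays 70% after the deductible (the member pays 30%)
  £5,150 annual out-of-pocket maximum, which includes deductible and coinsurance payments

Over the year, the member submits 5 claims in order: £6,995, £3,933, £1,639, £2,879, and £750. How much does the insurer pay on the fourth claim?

£2,641.50

#1 (£6,995): £1,632 finishes the deductible; £5,363 goes to coinsurance; 30% of £5,363 = £1,608.90. Cost to member: £3,240.90. OOP to date £3,240.90. Plan pays £6,995 − £3,240.90 = £3,754.10.
#2 (£3,933): deductible already satisfied, so member's share is 30% × £3,933 = £1,179.90. Member owes £1,179.90 (running OOP £4,420.80). Insurer: £3,933 − £1,179.90 = £2,753.10.
#3 (£1,639): deductible met; 30% of £1,639 = £491.70. Member owes £491.70 (running OOP £4,912.50). Plan pays £1,639 − £491.70 = £1,147.30.
#4 (£2,879): deductible already satisfied, so member's share is 30% × £2,879 = £863.70. OOP would hit £5,776.20 > £5,150, so the cap limits the member to £5,150 − £4,912.50 = £237.50. Insurer: £2,879 − £237.50 = £2,641.50.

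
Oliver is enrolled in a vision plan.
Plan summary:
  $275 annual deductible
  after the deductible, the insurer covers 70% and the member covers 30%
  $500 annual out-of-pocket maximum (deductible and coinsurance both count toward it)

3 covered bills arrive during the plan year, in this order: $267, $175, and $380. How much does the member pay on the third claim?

$114

#1 ($267): entire amount goes to the deductible. Cost to member: $267. OOP to date $267.
#2 ($175): $8 to deductible, leaving $167; member's 30% is $50.10. Cost to member: $58.10. OOP to date $325.10.
#3 ($380): 30% coinsurance on $380 = $114. Member owes $114 (running OOP $439.10).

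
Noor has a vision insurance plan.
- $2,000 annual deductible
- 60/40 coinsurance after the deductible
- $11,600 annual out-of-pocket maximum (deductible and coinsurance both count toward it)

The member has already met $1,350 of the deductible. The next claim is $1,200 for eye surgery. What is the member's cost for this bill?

Deductible still to meet: $2,000 − $1,350 = $650.
After the $650 deductible portion, $1,200 − $650 = $550 is subject to coinsurance.
40% of $550 = $220 falls to the member.
So the member owes $650 + $220 = $870 before any cap.
Year-to-date out-of-pocket becomes $1,350 + $870 = $2,220, still under the $11,600 maximum, so no cap applies.

$870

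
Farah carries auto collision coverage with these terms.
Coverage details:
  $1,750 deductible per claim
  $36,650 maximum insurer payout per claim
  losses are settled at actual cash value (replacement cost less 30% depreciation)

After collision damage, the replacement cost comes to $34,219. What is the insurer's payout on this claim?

Depreciate 30%: the covered value is $34,219 × 0.7 = $23,953.30.
Subtract the deductible: $23,953.30 − $1,750 = $22,203.30.
$22,203.30 is within the $36,650 limit, so the insurer pays $22,203.30.

$22,203.30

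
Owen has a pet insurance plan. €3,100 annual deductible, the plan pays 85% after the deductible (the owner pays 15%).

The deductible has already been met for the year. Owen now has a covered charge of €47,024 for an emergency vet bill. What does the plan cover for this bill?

With the deductible met, the entire €47,024 is subject to coinsurance.
15% of €47,024 = €7,053.60 falls to the owner.
Insurer pays the balance: €47,024 − €7,053.60 = €39,970.40.

€39,970.40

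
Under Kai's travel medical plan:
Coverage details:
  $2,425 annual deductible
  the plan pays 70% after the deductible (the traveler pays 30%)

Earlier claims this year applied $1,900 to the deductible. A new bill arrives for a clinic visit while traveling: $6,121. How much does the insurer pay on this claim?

$3,917.20

Remaining deductible: $2,425 − $1,900 = $525.
That leaves $6,121 − $525 = $5,596 for coinsurance.
Coinsurance: $5,596 × 30% = $1,678.80.
Traveler responsibility: $525 + $1,678.80 = $2,203.80.
Insurer pays the balance: $6,121 − $2,203.80 = $3,917.20.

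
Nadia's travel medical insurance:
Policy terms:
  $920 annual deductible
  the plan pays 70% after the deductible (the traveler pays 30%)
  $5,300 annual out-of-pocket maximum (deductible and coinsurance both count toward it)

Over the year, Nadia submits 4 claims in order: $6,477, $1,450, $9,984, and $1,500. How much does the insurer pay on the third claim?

$7,706.10

Claim 1 — $6,477: deductible takes $920, $5,557 remains; 30% of $5,557 = $1,667.10. Cost to traveler: $2,587.10. OOP to date $2,587.10. Plan pays $6,477 − $2,587.10 = $3,889.90.
Claim 2 — $1,450: deductible met; 30% of $1,450 = $435. Traveler owes $435 (running OOP $3,022.10). Plan pays $1,450 − $435 = $1,015.
Claim 3 — $9,984: 30% coinsurance on $9,984 = $2,995.20. OOP would hit $6,017.30 > $5,300, so the cap limits the traveler to $5,300 − $3,022.10 = $2,277.90. Insurer: $9,984 − $2,277.90 = $7,706.10.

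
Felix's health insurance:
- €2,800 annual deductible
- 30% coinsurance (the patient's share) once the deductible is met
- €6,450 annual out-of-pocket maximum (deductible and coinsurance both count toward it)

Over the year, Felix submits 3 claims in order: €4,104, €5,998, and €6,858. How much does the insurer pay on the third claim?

Claim 1 (€4,104): deductible takes €2,800, €1,304 remains; 30% of €1,304 = €391.20. Patient pays €3,191.20; OOP now €3,191.20. Insurer: €4,104 − €3,191.20 = €912.80.
Claim 2 (€5,998): deductible already satisfied, so patient's share is 30% × €5,998 = €1,799.40. Cost to patient: €1,799.40. OOP to date €4,990.60. Plan pays €5,998 − €1,799.40 = €4,198.60.
Claim 3 (€6,858): deductible already satisfied, so patient's share is 30% × €6,858 = €2,057.40. Adding that to €4,990.60 gives €7,048, past the €6,450 cap; patient pays only €6,450 − €4,990.60 = €1,459.40. Insurer: €6,858 − €1,459.40 = €5,398.60.

€5,398.60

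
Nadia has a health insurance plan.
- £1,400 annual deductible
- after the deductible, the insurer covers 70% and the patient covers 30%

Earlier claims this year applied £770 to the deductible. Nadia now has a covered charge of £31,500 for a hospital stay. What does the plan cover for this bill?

£21,609

£770 of the £1,400 deductible is already met, leaving £630.
The remaining £30,870 (= £31,500 − £630) moves to coinsurance.
Coinsurance: £30,870 × 30% = £9,261.
So the patient owes £630 + £9,261 = £9,891.
Insurer pays the balance: £31,500 − £9,891 = £21,609.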